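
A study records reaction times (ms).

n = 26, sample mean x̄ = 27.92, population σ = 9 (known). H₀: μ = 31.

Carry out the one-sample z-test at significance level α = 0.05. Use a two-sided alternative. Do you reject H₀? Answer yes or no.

reject H₀: no

SE = σ/√n = 9/√26 = 1.7650
z = (x̄−μ₀)/SE = (27.92−31)/1.7650 = -1.7450
p-value (two-sided) = 0.08099
At α=0.05: p ≥ α → fail to reject H₀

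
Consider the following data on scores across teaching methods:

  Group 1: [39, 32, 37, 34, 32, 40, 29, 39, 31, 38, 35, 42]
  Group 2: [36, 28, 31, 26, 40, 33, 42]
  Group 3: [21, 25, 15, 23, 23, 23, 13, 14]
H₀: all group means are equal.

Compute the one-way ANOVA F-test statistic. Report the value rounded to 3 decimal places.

test statistic = 28.685

Group means [35.67, 33.71, 19.62], grand mean 30.407
SSB = Σnᵢ(x̄ᵢ−x̄)² = 1338.548; SSW = ΣΣ(x−x̄ᵢ)² = 559.970
MSB = 1338.548/2 = 669.2741; MSW = 559.970/24 = 23.3321
F = MSB/MSW = 28.6847
df = (2, 24)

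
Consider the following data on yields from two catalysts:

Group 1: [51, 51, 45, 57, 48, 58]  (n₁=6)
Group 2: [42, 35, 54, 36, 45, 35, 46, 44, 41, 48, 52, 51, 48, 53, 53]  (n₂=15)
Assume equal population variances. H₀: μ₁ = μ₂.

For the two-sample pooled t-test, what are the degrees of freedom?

df = n₁ + n₂ − 2 = 6 + 15 − 2 = 19

degrees of freedom = 19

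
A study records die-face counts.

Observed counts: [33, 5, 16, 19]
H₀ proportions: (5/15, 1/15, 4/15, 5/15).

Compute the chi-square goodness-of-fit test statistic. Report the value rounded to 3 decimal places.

test statistic = 4.877

n = 73; E_i = n·p_i = [24.33, 4.87, 19.47, 24.33]
χ² = (33−24.33)²/24.33 + (5−4.87)²/4.87 + (16−19.47)²/19.47 + (19−24.33)²/24.33 = 4.8767
df = 3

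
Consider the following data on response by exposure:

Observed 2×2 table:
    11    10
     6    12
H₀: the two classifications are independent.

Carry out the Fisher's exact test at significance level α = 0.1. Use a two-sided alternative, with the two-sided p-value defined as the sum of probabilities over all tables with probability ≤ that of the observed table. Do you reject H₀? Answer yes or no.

Margins: r₁=21, r₂=18, c₁=17, c₂=22, n=39
p_obs = C(21,11)·C(18,6)/C(39,17); sum pmf over tables with pmf ≤ p_obs
p-value (two-sided) = 0.33400
At α=0.1: p ≥ α → fail to reject H₀

reject H₀: no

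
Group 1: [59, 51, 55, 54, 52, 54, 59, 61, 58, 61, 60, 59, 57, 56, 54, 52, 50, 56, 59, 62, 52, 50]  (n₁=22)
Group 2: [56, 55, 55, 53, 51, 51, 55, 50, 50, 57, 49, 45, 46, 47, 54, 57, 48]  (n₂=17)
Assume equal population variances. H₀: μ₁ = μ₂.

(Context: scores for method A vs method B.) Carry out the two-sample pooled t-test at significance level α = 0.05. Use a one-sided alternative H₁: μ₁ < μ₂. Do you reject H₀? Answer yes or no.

reject H₀: no

x̄₁=55.955, s₁=3.786, n₁=22
x̄₂=51.706, s₂=3.885, n₂=17
s_p² = [21·3.786² + 16·3.885²]/37 = 14.6617
SE = √(s_p²·(1/22+1/17)) = 1.2365
t = (55.955−51.706)/1.2365 = 3.4361
df = 37
p-value (one-sided, H₁ less) = 0.99926
At α=0.05: p ≥ α → fail to reject H₀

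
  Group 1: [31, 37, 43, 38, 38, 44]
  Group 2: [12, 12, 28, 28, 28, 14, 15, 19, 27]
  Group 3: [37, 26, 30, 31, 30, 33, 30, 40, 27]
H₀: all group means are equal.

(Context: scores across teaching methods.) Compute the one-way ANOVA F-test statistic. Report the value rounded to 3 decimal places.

test statistic = 19.095

Group means [38.50, 20.33, 31.56], grand mean 29.083
SSB = Σnᵢ(x̄ᵢ−x̄)² = 1276.111; SSW = ΣΣ(x−x̄ᵢ)² = 701.722
MSB = 1276.111/2 = 638.0556; MSW = 701.722/21 = 33.4153
F = MSB/MSW = 19.0947
df = (2, 21)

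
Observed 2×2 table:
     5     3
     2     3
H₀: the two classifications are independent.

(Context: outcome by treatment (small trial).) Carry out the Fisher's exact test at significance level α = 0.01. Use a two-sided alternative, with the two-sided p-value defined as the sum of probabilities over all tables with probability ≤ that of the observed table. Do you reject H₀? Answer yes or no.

Margins: r₁=8, r₂=5, c₁=7, c₂=6, n=13
p_obs = C(8,5)·C(5,2)/C(13,7); sum pmf over tables with pmf ≤ p_obs
p-value (two-sided) = 0.59207
At α=0.01: p ≥ α → fail to reject H₀

reject H₀: no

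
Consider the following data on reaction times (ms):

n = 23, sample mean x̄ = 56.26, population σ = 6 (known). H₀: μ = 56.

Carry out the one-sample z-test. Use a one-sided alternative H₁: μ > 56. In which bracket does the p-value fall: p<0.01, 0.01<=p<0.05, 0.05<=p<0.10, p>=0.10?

p-value bracket: p>=0.10

SE = σ/√n = 6/√23 = 1.2511
z = (x̄−μ₀)/SE = (56.26−56)/1.2511 = 0.2078
p-value (one-sided, H₁ greater) = 0.41769
→ bracket: p>=0.10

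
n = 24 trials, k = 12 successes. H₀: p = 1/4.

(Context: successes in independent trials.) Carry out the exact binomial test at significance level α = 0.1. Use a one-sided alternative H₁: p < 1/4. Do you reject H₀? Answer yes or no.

Exact binomial: n=24, k=12, p₀=1/4=0.2500
P(X≤12) from Σ C(n,i)·p₀^i·(1−p₀)^(n−i)
p-value (one-sided, H₁ less) = 0.99791
At α=0.1: p ≥ α → fail to reject H₀

reject H₀: no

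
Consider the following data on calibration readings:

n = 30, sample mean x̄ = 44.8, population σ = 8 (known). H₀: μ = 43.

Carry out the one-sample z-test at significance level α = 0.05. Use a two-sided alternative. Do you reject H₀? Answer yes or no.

reject H₀: no

SE = σ/√n = 8/√30 = 1.4606
z = (x̄−μ₀)/SE = (44.8−43)/1.4606 = 1.2324
p-value (two-sided) = 0.21781
At α=0.05: p ≥ α → fail to reject H₀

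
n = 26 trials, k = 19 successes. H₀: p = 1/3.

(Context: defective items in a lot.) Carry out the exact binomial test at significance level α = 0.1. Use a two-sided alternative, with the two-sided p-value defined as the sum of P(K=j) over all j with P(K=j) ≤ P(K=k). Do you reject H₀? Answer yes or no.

Exact binomial: n=26, k=19, p₀=1/3=0.3333
P(X=j) = C(n,j)·p₀^j·(1−p₀)^(n−j); p = Σ P(X=j) over j with P(X=j) ≤ P(X=19)
p-value (two-sided) = 0.00007
At α=0.1: p < α → reject H₀

reject H₀: yes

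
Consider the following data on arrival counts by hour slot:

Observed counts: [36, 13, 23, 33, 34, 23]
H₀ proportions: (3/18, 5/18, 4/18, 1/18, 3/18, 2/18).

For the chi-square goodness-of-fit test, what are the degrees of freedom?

degrees of freedom = 5

df = k − 1 = 6 − 1 = 5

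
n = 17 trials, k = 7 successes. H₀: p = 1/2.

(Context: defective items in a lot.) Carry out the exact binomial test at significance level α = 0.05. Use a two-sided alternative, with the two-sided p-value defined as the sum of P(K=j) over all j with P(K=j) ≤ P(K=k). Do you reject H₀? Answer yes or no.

reject H₀: no

Exact binomial: n=17, k=7, p₀=1/2=0.5000
P(X=j) = C(n,j)·p₀^j·(1−p₀)^(n−j); p = Σ P(X=j) over j with P(X=j) ≤ P(X=7)
p-value (two-sided) = 0.62906
At α=0.05: p ≥ α → fail to reject H₀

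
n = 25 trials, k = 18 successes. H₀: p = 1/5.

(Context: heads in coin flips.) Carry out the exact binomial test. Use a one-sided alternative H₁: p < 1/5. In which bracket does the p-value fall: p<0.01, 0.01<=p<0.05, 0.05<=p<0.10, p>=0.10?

p-value bracket: p>=0.10

Exact binomial: n=25, k=18, p₀=1/5=0.2000
P(X≤18) from Σ C(n,i)·p₀^i·(1−p₀)^(n−i)
p-value (one-sided, H₁ less) = 1.00000
→ bracket: p>=0.10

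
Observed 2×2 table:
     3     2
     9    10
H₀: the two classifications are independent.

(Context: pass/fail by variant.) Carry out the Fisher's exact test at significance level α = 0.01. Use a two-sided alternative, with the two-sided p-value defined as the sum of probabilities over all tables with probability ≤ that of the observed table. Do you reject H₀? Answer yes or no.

Margins: r₁=5, r₂=19, c₁=12, c₂=12, n=24
p_obs = C(5,3)·C(19,9)/C(24,12); sum pmf over tables with pmf ≤ p_obs
p-value (two-sided) = 1.00000
At α=0.01: p ≥ α → fail to reject H₀

reject H₀: no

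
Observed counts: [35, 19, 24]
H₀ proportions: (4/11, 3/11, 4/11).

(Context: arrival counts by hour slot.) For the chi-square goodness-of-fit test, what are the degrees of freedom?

df = k − 1 = 3 − 1 = 2

degrees of freedom = 2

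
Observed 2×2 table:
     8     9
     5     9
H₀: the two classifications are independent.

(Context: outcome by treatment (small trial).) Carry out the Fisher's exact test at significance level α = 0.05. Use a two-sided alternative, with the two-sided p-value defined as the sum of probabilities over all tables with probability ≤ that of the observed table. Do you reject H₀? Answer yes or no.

Margins: r₁=17, r₂=14, c₁=13, c₂=18, n=31
p_obs = C(17,8)·C(14,5)/C(31,13); sum pmf over tables with pmf ≤ p_obs
p-value (two-sided) = 0.71684
At α=0.05: p ≥ α → fail to reject H₀

reject H₀: no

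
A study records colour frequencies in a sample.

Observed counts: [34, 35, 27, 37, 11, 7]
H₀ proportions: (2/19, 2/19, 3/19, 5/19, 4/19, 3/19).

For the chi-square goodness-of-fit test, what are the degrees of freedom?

degrees of freedom = 5

df = k − 1 = 6 − 1 = 5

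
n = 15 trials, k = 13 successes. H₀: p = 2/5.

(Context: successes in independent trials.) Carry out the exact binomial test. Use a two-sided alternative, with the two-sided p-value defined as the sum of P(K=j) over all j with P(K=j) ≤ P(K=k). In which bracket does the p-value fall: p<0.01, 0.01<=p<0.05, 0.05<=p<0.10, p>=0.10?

p-value bracket: p<0.01

Exact binomial: n=15, k=13, p₀=2/5=0.4000
P(X=j) = C(n,j)·p₀^j·(1−p₀)^(n−j); p = Σ P(X=j) over j with P(X=j) ≤ P(X=13)
p-value (two-sided) = 0.00028
→ bracket: p<0.01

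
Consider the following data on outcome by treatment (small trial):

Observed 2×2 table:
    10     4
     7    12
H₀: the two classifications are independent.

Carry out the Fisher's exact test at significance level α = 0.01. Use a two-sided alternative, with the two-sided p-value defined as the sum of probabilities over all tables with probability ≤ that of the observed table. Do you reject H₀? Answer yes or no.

Margins: r₁=14, r₂=19, c₁=17, c₂=16, n=33
p_obs = C(14,10)·C(19,7)/C(33,17); sum pmf over tables with pmf ≤ p_obs
p-value (two-sided) = 0.07986
At α=0.01: p ≥ α → fail to reject H₀

reject H₀: no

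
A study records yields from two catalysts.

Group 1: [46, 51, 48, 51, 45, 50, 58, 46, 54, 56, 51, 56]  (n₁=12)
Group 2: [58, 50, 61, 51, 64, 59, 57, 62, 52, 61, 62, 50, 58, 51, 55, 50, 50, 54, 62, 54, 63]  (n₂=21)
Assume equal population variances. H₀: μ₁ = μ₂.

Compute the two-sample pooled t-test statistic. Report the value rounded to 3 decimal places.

x̄₁=51.000, s₁=4.306, n₁=12
x̄₂=56.381, s₂=5.025, n₂=21
s_p² = [11·4.306² + 20·5.025²]/31 = 22.8694
SE = √(s_p²·(1/12+1/21)) = 1.7306
t = (51.000−56.381)/1.7306 = -3.1094
df = 31

test statistic = -3.109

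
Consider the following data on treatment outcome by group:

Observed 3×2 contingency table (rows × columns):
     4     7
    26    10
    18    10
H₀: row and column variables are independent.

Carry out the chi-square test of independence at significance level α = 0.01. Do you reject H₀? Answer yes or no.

reject H₀: no

Row totals [11, 36, 28], col totals [48, 27], n=75
χ² = (4−7.04)²/7.04 + (7−3.96)²/3.96 + (26−23.04)²/23.04 + (10−12.96)²/12.96 + (18−17.92)²/17.92 + (10−10.08)²/10.08 = 4.7038
df = 2
p-value (upper-tail) = 0.09519
At α=0.01: p ≥ α → fail to reject H₀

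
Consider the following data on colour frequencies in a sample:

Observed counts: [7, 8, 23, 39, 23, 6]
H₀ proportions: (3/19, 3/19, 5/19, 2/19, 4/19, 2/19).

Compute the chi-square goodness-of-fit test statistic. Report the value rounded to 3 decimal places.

test statistic = 82.963

n = 106; E_i = n·p_i = [16.74, 16.74, 27.89, 11.16, 22.32, 11.16]
χ² = (7−16.74)²/16.74 + (8−16.74)²/16.74 + (23−27.89)²/27.89 + (39−11.16)²/11.16 + (23−22.32)²/22.32 + (6−11.16)²/11.16 = 82.9634
df = 5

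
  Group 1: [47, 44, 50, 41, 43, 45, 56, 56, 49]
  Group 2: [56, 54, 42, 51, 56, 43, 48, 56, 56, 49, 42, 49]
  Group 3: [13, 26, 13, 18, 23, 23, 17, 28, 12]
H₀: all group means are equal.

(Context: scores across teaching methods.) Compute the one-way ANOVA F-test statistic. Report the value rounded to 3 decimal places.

Group means [47.89, 50.17, 19.22], grand mean 40.200
SSB = Σnᵢ(x̄ᵢ−x̄)² = 5684.689; SSW = ΣΣ(x−x̄ᵢ)² = 864.111
MSB = 5684.689/2 = 2842.3444; MSW = 864.111/27 = 32.0041
F = MSB/MSW = 88.8118
df = (2, 27)

test statistic = 88.812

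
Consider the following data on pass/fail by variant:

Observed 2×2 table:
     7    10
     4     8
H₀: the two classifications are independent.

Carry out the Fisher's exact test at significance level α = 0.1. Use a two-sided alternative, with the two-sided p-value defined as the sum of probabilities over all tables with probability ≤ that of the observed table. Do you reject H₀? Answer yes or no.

Margins: r₁=17, r₂=12, c₁=11, c₂=18, n=29
p_obs = C(17,7)·C(12,4)/C(29,11); sum pmf over tables with pmf ≤ p_obs
p-value (two-sided) = 0.71669
At α=0.1: p ≥ α → fail to reject H₀

reject H₀: no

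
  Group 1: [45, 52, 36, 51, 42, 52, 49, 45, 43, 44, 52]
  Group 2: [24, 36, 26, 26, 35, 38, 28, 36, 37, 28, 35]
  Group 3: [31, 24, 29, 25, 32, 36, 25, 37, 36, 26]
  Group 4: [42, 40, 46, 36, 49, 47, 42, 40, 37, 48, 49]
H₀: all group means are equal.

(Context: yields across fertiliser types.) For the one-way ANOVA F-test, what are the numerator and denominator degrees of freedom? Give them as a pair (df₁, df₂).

k = 4 groups, N = 43 total
df = (k−1, N−k) = (4−1, 43−4) = (3, 39)

degrees of freedom = [3, 39]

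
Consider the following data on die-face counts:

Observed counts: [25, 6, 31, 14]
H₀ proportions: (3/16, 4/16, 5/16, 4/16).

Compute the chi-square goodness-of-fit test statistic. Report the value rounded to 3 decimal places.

test statistic = 20.533

n = 76; E_i = n·p_i = [14.25, 19.00, 23.75, 19.00]
χ² = (25−14.25)²/14.25 + (6−19.00)²/19.00 + (31−23.75)²/23.75 + (14−19.00)²/19.00 = 20.5333
df = 3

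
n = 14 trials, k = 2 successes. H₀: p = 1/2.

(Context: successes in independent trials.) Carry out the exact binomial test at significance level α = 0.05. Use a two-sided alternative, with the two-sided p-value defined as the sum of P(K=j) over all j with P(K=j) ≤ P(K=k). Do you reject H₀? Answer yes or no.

reject H₀: yes

Exact binomial: n=14, k=2, p₀=1/2=0.5000
P(X=j) = C(n,j)·p₀^j·(1−p₀)^(n−j); p = Σ P(X=j) over j with P(X=j) ≤ P(X=2)
p-value (two-sided) = 0.01294
At α=0.05: p < α → reject H₀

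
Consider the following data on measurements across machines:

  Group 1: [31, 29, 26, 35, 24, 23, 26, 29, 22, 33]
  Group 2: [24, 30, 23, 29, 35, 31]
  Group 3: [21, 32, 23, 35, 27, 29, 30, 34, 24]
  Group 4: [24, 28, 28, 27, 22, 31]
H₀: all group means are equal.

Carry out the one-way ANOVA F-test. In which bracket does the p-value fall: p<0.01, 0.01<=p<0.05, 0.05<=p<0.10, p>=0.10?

p-value bracket: p>=0.10

Group means [27.80, 28.67, 28.33, 26.67], grand mean 27.903
SSB = Σnᵢ(x̄ᵢ−x̄)² = 14.443; SSW = ΣΣ(x−x̄ᵢ)² = 518.267
MSB = 14.443/3 = 4.8143; MSW = 518.267/27 = 19.1951
F = MSB/MSW = 0.2508
df = (3, 27)
p-value (upper-tail) = 0.86004
→ bracket: p>=0.10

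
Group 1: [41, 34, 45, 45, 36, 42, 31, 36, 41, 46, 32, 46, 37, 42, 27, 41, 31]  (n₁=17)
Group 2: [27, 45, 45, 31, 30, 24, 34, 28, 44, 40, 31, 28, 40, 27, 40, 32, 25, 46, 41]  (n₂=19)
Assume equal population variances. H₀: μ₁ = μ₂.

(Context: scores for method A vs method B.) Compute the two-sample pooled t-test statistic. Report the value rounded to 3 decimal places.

x̄₁=38.412, s₁=5.927, n₁=17
x̄₂=34.632, s₂=7.544, n₂=19
s_p² = [16·5.927² + 18·7.544²]/34 = 46.6629
SE = √(s_p²·(1/17+1/19)) = 2.2805
t = (38.412−34.632)/2.2805 = 1.6576
df = 34

test statistic = 1.658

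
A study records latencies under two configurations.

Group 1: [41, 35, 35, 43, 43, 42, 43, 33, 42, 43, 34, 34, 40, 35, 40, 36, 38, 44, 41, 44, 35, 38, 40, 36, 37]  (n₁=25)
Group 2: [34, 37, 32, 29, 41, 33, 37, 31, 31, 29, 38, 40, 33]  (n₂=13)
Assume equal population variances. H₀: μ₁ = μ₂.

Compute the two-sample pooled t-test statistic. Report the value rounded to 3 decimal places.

test statistic = 3.616

x̄₁=38.880, s₁=3.632, n₁=25
x̄₂=34.231, s₂=4.003, n₂=13
s_p² = [24·3.632² + 12·4.003²]/36 = 14.1374
SE = √(s_p²·(1/25+1/13)) = 1.2857
t = (38.880−34.231)/1.2857 = 3.6161
df = 36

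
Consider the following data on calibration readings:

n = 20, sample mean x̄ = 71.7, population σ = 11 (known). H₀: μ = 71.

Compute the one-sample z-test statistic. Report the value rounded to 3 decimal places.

SE = σ/√n = 11/√20 = 2.4597
z = (x̄−μ₀)/SE = (71.7−71)/2.4597 = 0.2846

test statistic = 0.285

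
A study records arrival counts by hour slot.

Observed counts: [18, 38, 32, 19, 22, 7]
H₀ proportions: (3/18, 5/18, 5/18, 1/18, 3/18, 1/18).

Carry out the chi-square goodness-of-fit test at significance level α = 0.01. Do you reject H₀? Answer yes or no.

n = 136; E_i = n·p_i = [22.67, 37.78, 37.78, 7.56, 22.67, 7.56]
χ² = (18−22.67)²/22.67 + (38−37.78)²/37.78 + (32−37.78)²/37.78 + (19−7.56)²/7.56 + (22−22.67)²/22.67 + (7−7.56)²/7.56 = 19.2412
df = 5
p-value (upper-tail) = 0.00173
At α=0.01: p < α → reject H₀

reject H₀: yes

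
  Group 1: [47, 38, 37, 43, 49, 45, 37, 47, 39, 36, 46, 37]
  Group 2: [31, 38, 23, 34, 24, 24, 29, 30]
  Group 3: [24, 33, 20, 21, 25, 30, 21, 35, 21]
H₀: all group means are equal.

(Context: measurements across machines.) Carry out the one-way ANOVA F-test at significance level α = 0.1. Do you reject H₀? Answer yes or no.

reject H₀: yes

Group means [41.75, 29.12, 25.56], grand mean 33.241
SSB = Σnᵢ(x̄ᵢ−x̄)² = 1535.963; SSW = ΣΣ(x−x̄ᵢ)² = 717.347
MSB = 1535.963/2 = 767.9816; MSW = 717.347/26 = 27.5903
F = MSB/MSW = 27.8352
df = (2, 26)
p-value (upper-tail) = 0.00000
At α=0.1: p < α → reject H₀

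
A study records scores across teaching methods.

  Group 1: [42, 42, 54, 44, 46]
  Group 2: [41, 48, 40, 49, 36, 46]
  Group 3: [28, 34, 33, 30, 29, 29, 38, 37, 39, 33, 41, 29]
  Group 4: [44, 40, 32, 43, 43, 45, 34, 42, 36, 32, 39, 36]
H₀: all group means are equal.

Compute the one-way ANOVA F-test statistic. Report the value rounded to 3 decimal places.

Group means [45.60, 43.33, 33.33, 38.83], grand mean 38.686
SSB = Σnᵢ(x̄ᵢ−x̄)² = 712.676; SSW = ΣΣ(x−x̄ᵢ)² = 696.867
MSB = 712.676/3 = 237.5587; MSW = 696.867/31 = 22.4796
F = MSB/MSW = 10.5678
df = (3, 31)

test statistic = 10.568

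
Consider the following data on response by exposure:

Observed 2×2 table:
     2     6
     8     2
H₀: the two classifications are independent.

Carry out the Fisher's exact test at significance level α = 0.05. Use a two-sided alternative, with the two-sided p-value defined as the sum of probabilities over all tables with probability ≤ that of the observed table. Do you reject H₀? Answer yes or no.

Margins: r₁=8, r₂=10, c₁=10, c₂=8, n=18
p_obs = C(8,2)·C(10,8)/C(18,10); sum pmf over tables with pmf ≤ p_obs
p-value (two-sided) = 0.05361
At α=0.05: p ≥ α → fail to reject H₀

reject H₀: no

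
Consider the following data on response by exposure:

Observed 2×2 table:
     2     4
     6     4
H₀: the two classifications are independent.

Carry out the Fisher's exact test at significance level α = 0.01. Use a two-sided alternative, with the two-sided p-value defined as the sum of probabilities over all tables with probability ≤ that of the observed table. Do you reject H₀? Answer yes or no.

Margins: r₁=6, r₂=10, c₁=8, c₂=8, n=16
p_obs = C(6,2)·C(10,6)/C(16,8); sum pmf over tables with pmf ≤ p_obs
p-value (two-sided) = 0.60839
At α=0.01: p ≥ α → fail to reject H₀

reject H₀: no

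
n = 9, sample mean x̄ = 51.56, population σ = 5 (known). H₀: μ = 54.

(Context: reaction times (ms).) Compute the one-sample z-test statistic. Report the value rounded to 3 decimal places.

SE = σ/√n = 5/√9 = 1.6667
z = (x̄−μ₀)/SE = (51.56−54)/1.6667 = -1.4640

test statistic = -1.464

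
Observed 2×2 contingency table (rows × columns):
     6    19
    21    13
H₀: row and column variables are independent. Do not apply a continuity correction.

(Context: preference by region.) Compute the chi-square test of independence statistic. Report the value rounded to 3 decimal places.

Row totals [25, 34], col totals [27, 32], n=59
χ² = (6−11.44)²/11.44 + (19−13.56)²/13.56 + (21−15.56)²/15.56 + (13−18.44)²/18.44 = 8.2781
df = 1

test statistic = 8.278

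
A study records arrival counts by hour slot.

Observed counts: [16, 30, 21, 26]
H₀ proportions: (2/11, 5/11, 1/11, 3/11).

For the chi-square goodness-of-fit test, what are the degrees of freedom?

degrees of freedom = 3

df = k − 1 = 4 − 1 = 3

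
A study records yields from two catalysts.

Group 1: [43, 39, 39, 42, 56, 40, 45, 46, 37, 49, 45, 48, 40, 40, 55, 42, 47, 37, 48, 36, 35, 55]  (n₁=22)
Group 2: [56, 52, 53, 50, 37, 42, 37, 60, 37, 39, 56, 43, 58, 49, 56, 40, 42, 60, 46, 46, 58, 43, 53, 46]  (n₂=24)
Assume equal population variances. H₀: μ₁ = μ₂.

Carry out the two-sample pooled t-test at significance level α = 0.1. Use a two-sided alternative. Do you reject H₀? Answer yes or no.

x̄₁=43.818, s₁=6.200, n₁=22
x̄₂=48.292, s₂=7.777, n₂=24
s_p² = [21·6.200² + 23·7.777²]/44 = 49.9598
SE = √(s_p²·(1/22+1/24)) = 2.0863
t = (43.818−48.292)/2.0863 = -2.1442
df = 44
p-value (two-sided) = 0.03758
At α=0.1: p < α → reject H₀

reject H₀: yes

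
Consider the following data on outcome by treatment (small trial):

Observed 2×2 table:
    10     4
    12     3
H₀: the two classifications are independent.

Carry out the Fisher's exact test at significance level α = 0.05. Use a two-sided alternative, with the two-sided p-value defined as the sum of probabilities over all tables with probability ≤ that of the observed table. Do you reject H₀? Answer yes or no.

reject H₀: no

Margins: r₁=14, r₂=15, c₁=22, c₂=7, n=29
p_obs = C(14,10)·C(15,12)/C(29,22); sum pmf over tables with pmf ≤ p_obs
p-value (two-sided) = 0.68166
At α=0.05: p ≥ α → fail to reject H₀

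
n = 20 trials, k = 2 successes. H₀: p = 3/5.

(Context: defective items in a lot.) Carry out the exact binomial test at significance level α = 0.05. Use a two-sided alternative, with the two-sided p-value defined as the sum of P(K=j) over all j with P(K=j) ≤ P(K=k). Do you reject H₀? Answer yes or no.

Exact binomial: n=20, k=2, p₀=3/5=0.6000
P(X=j) = C(n,j)·p₀^j·(1−p₀)^(n−j); p = Σ P(X=j) over j with P(X=j) ≤ P(X=2)
p-value (two-sided) = 0.00001
At α=0.05: p < α → reject H₀

reject H₀: yes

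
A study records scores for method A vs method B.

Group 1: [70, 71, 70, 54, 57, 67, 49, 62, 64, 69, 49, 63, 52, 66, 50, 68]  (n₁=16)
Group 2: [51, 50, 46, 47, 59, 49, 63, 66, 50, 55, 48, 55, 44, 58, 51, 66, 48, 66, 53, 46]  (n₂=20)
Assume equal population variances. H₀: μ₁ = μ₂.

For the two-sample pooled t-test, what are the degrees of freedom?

df = n₁ + n₂ − 2 = 16 + 20 − 2 = 34

degrees of freedom = 34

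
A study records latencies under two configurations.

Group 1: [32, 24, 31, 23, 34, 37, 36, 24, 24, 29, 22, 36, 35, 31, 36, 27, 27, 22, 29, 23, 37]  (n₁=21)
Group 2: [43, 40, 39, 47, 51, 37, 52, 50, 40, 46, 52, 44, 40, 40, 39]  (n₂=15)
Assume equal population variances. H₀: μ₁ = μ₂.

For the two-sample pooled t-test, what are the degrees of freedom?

degrees of freedom = 34

df = n₁ + n₂ − 2 = 21 + 15 − 2 = 34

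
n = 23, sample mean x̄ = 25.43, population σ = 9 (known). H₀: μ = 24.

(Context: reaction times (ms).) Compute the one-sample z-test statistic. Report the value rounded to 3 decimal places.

SE = σ/√n = 9/√23 = 1.8766
z = (x̄−μ₀)/SE = (25.43−24)/1.8766 = 0.7620

test statistic = 0.762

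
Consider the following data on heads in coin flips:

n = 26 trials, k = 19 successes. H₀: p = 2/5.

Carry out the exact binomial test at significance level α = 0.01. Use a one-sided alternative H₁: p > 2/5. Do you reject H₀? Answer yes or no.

Exact binomial: n=26, k=19, p₀=2/5=0.4000
P(X≥19) from Σ C(n,i)·p₀^i·(1−p₀)^(n−i)
p-value (one-sided, H₁ greater) = 0.00065
At α=0.01: p < α → reject H₀

reject H₀: yes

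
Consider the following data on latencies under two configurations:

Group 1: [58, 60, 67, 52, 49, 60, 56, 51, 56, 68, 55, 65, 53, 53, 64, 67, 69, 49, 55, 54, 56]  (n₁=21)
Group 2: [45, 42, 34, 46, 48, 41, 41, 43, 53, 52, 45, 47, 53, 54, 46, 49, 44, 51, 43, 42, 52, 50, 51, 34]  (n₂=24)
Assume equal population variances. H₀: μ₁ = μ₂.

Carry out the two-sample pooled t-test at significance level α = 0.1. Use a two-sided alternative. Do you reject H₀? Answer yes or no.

reject H₀: yes

x̄₁=57.952, s₁=6.399, n₁=21
x̄₂=46.083, s₂=5.548, n₂=24
s_p² = [20·6.399² + 23·5.548²]/43 = 35.5066
SE = √(s_p²·(1/21+1/24)) = 1.7805
t = (57.952−46.083)/1.7805 = 6.6661
df = 43
p-value (two-sided) = 0.00000
At α=0.1: p < α → reject H₀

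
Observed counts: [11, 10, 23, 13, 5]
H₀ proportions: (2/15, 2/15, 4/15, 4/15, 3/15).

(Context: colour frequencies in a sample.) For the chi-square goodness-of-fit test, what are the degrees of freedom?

df = k − 1 = 5 − 1 = 4

degrees of freedom = 4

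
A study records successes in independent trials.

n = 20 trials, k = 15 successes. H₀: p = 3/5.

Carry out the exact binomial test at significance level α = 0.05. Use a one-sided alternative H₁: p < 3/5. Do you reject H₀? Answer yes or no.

Exact binomial: n=20, k=15, p₀=3/5=0.6000
P(X≤15) from Σ C(n,i)·p₀^i·(1−p₀)^(n−i)
p-value (one-sided, H₁ less) = 0.94905
At α=0.05: p ≥ α → fail to reject H₀

reject H₀: no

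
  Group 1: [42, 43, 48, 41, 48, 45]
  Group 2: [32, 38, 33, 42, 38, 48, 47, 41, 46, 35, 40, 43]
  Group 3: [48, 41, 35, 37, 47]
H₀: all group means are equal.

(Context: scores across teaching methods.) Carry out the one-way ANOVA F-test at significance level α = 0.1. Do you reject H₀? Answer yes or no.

Group means [44.50, 40.25, 41.60], grand mean 41.652
SSB = Σnᵢ(x̄ᵢ−x̄)² = 72.267; SSW = ΣΣ(x−x̄ᵢ)² = 488.950
MSB = 72.267/2 = 36.1337; MSW = 488.950/20 = 24.4475
F = MSB/MSW = 1.4780
df = (2, 20)
p-value (upper-tail) = 0.25196
At α=0.1: p ≥ α → fail to reject H₀

reject H₀: no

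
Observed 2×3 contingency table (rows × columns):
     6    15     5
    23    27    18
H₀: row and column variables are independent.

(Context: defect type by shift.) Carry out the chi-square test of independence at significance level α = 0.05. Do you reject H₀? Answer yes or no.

reject H₀: no

Row totals [26, 68], col totals [29, 42, 23], n=94
χ² = (6−8.02)²/8.02 + (15−11.62)²/11.62 + (5−6.36)²/6.36 + (23−20.98)²/20.98 + (27−30.38)²/30.38 + (18−16.64)²/16.64 = 2.4688
df = 2
p-value (upper-tail) = 0.29101
At α=0.05: p ≥ α → fail to reject H₀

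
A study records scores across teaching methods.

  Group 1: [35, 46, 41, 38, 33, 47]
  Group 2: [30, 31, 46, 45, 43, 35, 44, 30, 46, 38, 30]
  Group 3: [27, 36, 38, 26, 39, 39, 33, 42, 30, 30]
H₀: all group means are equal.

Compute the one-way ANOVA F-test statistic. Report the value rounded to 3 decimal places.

test statistic = 1.995

Group means [40.00, 38.00, 34.00], grand mean 36.963
SSB = Σnᵢ(x̄ᵢ−x̄)² = 154.963; SSW = ΣΣ(x−x̄ᵢ)² = 932.000
MSB = 154.963/2 = 77.4815; MSW = 932.000/24 = 38.8333
F = MSB/MSW = 1.9952
df = (2, 24)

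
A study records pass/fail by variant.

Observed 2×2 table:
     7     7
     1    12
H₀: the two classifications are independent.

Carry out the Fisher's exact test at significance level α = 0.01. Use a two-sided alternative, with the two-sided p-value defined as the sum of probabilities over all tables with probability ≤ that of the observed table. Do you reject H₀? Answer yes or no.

reject H₀: no

Margins: r₁=14, r₂=13, c₁=8, c₂=19, n=27
p_obs = C(14,7)·C(13,1)/C(27,8); sum pmf over tables with pmf ≤ p_obs
p-value (two-sided) = 0.03285
At α=0.01: p ≥ α → fail to reject H₀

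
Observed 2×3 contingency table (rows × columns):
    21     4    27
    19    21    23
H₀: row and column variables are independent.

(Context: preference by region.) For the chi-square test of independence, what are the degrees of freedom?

degrees of freedom = 2

df = (r−1)(c−1) = (2−1)·(3−1) = 2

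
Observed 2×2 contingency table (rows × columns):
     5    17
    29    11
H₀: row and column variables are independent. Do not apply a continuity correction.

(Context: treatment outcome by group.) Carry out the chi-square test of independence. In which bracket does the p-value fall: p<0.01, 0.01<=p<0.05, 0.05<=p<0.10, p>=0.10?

Row totals [22, 40], col totals [34, 28], n=62
χ² = (5−12.06)²/12.06 + (17−9.94)²/9.94 + (29−21.94)²/21.94 + (11−18.06)²/18.06 = 14.1978
df = 1
p-value (upper-tail) = 0.00016
→ bracket: p<0.01

p-value bracket: p<0.01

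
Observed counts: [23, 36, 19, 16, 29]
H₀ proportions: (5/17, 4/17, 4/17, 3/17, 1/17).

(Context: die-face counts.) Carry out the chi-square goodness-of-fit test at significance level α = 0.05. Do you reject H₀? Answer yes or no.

n = 123; E_i = n·p_i = [36.18, 28.94, 28.94, 21.71, 7.24]
χ² = (23−36.18)²/36.18 + (36−28.94)²/28.94 + (19−28.94)²/28.94 + (16−21.71)²/21.71 + (29−7.24)²/7.24 = 76.9066
df = 4
p-value (upper-tail) = 0.00000
At α=0.05: p < α → reject H₀

reject H₀: yes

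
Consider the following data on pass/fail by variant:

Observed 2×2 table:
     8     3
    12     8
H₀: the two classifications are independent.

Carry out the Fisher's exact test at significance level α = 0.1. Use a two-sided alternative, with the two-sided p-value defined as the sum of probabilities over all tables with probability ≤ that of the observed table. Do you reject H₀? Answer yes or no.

Margins: r₁=11, r₂=20, c₁=20, c₂=11, n=31
p_obs = C(11,8)·C(20,12)/C(31,20); sum pmf over tables with pmf ≤ p_obs
p-value (two-sided) = 0.69788
At α=0.1: p ≥ α → fail to reject H₀

reject H₀: no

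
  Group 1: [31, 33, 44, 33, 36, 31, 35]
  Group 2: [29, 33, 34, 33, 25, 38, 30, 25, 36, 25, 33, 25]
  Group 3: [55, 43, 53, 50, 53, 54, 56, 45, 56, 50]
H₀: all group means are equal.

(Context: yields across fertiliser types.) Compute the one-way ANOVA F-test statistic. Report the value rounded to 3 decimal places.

test statistic = 60.986

Group means [34.71, 30.50, 51.50], grand mean 38.759
SSB = Σnᵢ(x̄ᵢ−x̄)² = 2556.382; SSW = ΣΣ(x−x̄ᵢ)² = 544.929
MSB = 2556.382/2 = 1278.1909; MSW = 544.929/26 = 20.9588
F = MSB/MSW = 60.9859
df = (2, 26)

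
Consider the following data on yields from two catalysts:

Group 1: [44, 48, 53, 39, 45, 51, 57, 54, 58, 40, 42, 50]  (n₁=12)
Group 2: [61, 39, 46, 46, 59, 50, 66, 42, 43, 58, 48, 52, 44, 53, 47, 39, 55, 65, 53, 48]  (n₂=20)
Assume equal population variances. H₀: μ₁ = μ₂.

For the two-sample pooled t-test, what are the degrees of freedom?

df = n₁ + n₂ − 2 = 12 + 20 − 2 = 30

degrees of freedom = 30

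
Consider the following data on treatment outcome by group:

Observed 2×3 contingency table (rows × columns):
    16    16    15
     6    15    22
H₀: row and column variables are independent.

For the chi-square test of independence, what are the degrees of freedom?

degrees of freedom = 2

df = (r−1)(c−1) = (2−1)·(3−1) = 2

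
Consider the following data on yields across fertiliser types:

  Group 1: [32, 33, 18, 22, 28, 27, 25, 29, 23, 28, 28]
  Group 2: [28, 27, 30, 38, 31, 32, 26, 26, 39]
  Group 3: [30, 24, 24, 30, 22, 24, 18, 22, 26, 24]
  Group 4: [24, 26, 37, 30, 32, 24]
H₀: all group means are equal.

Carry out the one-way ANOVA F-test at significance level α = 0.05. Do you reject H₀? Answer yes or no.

reject H₀: yes

Group means [26.64, 30.78, 24.40, 28.83], grand mean 27.417
SSB = Σnᵢ(x̄ᵢ−x̄)² = 211.416; SSW = ΣΣ(x−x̄ᵢ)² = 633.334
MSB = 211.416/3 = 70.4719; MSW = 633.334/32 = 19.7917
F = MSB/MSW = 3.5607
df = (3, 32)
p-value (upper-tail) = 0.02491
At α=0.05: p < α → reject H₀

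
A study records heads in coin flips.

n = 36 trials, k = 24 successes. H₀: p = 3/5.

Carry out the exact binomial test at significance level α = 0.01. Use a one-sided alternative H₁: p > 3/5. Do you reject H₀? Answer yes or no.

reject H₀: no

Exact binomial: n=36, k=24, p₀=3/5=0.6000
P(X≥24) from Σ C(n,i)·p₀^i·(1−p₀)^(n−i)
p-value (one-sided, H₁ greater) = 0.26151
At α=0.01: p ≥ α → fail to reject H₀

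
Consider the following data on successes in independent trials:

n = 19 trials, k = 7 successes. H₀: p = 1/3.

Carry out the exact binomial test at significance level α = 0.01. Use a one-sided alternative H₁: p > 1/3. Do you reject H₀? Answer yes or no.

Exact binomial: n=19, k=7, p₀=1/3=0.3333
P(X≥7) from Σ C(n,i)·p₀^i·(1−p₀)^(n−i)
p-value (one-sided, H₁ greater) = 0.45691
At α=0.01: p ≥ α → fail to reject H₀

reject H₀: no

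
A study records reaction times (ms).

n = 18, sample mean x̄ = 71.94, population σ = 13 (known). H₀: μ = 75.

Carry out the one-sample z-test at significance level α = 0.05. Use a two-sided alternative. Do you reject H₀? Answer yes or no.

SE = σ/√n = 13/√18 = 3.0641
z = (x̄−μ₀)/SE = (71.94−75)/3.0641 = -0.9987
p-value (two-sided) = 0.31796
At α=0.05: p ≥ α → fail to reject H₀

reject H₀: no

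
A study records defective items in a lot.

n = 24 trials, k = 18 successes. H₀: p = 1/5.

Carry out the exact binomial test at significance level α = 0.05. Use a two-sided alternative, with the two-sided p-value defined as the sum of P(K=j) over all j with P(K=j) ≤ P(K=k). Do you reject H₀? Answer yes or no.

Exact binomial: n=24, k=18, p₀=1/5=0.2000
P(X=j) = C(n,j)·p₀^j·(1−p₀)^(n−j); p = Σ P(X=j) over j with P(X=j) ≤ P(X=18)
p-value (two-sided) = 0.00000
At α=0.05: p < α → reject H₀

reject H₀: yes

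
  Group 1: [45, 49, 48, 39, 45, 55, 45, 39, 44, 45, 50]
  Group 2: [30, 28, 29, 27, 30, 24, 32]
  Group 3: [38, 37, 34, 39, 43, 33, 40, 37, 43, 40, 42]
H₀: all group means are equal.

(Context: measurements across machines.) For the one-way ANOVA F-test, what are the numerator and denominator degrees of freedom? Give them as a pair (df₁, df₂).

k = 3 groups, N = 29 total
df = (k−1, N−k) = (3−1, 29−3) = (2, 26)

degrees of freedom = [2, 26]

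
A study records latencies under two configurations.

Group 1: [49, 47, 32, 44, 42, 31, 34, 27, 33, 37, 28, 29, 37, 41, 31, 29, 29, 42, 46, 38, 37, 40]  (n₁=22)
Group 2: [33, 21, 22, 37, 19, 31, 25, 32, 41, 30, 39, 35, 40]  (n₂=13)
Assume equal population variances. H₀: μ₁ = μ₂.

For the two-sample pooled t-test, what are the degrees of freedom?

df = n₁ + n₂ − 2 = 22 + 13 − 2 = 33

degrees of freedom = 33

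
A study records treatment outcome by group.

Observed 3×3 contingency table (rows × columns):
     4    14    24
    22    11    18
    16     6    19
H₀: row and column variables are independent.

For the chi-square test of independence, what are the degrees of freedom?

df = (r−1)(c−1) = (3−1)·(3−1) = 4

degrees of freedom = 4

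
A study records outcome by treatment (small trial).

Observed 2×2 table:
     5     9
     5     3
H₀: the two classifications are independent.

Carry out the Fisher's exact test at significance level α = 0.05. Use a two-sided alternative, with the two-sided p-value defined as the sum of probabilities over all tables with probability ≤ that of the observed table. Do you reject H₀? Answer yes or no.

reject H₀: no

Margins: r₁=14, r₂=8, c₁=10, c₂=12, n=22
p_obs = C(14,5)·C(8,5)/C(22,10); sum pmf over tables with pmf ≤ p_obs
p-value (two-sided) = 0.37771
At α=0.05: p ≥ α → fail to reject H₀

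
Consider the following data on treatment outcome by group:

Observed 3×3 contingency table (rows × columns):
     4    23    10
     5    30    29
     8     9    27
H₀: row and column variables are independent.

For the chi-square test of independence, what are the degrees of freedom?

degrees of freedom = 4

df = (r−1)(c−1) = (3−1)·(3−1) = 4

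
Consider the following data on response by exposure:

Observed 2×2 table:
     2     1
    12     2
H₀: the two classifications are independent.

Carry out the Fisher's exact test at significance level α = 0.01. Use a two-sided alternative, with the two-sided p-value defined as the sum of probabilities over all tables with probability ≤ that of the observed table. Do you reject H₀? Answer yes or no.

Margins: r₁=3, r₂=14, c₁=14, c₂=3, n=17
p_obs = C(3,2)·C(14,12)/C(17,14); sum pmf over tables with pmf ≤ p_obs
p-value (two-sided) = 0.46471
At α=0.01: p ≥ α → fail to reject H₀

reject H₀: no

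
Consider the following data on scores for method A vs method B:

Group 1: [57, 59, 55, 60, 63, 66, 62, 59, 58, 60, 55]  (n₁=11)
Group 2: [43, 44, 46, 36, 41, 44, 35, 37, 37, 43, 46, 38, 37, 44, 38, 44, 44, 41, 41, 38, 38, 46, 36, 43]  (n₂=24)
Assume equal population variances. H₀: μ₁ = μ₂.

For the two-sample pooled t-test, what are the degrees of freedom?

df = n₁ + n₂ − 2 = 11 + 24 − 2 = 33

degrees of freedom = 33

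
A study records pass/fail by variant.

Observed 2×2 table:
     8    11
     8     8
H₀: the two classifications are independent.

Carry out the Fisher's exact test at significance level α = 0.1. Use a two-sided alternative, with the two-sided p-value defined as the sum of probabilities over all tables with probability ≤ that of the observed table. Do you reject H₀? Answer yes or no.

reject H₀: no

Margins: r₁=19, r₂=16, c₁=16, c₂=19, n=35
p_obs = C(19,8)·C(16,8)/C(35,16); sum pmf over tables with pmf ≤ p_obs
p-value (two-sided) = 0.73970
At α=0.1: p ≥ α → fail to reject H₀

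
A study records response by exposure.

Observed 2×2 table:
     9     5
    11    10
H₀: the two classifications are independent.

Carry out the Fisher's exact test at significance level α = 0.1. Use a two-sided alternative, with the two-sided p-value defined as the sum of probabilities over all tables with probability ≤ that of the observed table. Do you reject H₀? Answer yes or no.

reject H₀: no

Margins: r₁=14, r₂=21, c₁=20, c₂=15, n=35
p_obs = C(14,9)·C(21,11)/C(35,20); sum pmf over tables with pmf ≤ p_obs
p-value (two-sided) = 0.72824
At α=0.1: p ≥ α → fail to reject H₀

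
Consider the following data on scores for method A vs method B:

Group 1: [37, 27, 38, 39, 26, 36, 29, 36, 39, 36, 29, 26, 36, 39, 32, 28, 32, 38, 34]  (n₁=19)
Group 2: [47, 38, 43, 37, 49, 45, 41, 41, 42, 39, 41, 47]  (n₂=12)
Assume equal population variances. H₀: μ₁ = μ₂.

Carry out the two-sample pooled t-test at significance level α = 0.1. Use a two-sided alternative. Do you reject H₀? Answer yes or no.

reject H₀: yes

x̄₁=33.526, s₁=4.707, n₁=19
x̄₂=42.500, s₂=3.802, n₂=12
s_p² = [18·4.707² + 11·3.802²]/29 = 19.2323
SE = √(s_p²·(1/19+1/12)) = 1.6171
t = (33.526−42.500)/1.6171 = -5.5493
df = 29
p-value (two-sided) = 0.00001
At α=0.1: p < α → reject H₀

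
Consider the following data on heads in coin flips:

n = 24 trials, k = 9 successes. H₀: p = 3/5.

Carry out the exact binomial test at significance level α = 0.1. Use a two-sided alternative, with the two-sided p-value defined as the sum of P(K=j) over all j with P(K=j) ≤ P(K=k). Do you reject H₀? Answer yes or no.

Exact binomial: n=24, k=9, p₀=3/5=0.6000
P(X=j) = C(n,j)·p₀^j·(1−p₀)^(n−j); p = Σ P(X=j) over j with P(X=j) ≤ P(X=9)
p-value (two-sided) = 0.03511
At α=0.1: p < α → reject H₀

reject H₀: yes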